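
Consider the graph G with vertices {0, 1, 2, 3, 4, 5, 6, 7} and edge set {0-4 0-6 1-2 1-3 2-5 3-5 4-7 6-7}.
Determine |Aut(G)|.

128

G has two connected components, {1, 2, 3, 5} and {0, 4, 6, 7}; each is 2-regular, so G = C_4 ⊔ C_4. With two isomorphic components, Aut(G) = Aut(C_4) ≀ S_2 = (D_4 × D_4) ⋊ Z_2: permute each cycle by D_4, then optionally swap the two cycles. Order 2·(2·4)² = 128.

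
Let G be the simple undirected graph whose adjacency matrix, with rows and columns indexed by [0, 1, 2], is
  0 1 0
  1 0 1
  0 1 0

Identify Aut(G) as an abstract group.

The degree sequence is [1, 2, 1]; the two degree-1 vertices 0 and 2 are the ends of a path, so G = P_3. A path has exactly one nontrivial symmetry — reversal — giving Aut(G) of order 2.

Z_2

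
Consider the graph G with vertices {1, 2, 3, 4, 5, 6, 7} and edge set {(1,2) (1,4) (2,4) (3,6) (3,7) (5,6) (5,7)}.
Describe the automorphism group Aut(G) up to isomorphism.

D_3 × D_4

G has two connected components, {3, 5, 6, 7} and {1, 2, 4}; each is 2-regular, so G = C_4 ⊔ C_3. No automorphism exchanges components of different sizes, hence Aut(G) is the direct product D_3 × D_4, order 48.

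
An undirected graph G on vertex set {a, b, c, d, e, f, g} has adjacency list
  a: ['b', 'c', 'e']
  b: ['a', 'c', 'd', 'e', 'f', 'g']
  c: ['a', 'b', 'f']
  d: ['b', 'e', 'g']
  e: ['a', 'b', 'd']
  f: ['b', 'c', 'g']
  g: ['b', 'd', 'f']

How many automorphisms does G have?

Vertex b is the unique vertex of degree 6; the remaining 6 vertices each have degree 3 and induce a cycle, so G is the wheel on 7 vertices with hub b. With the hub fixed, the remaining symmetry is that of the rim cycle C_6, giving the dihedral group D_6.

12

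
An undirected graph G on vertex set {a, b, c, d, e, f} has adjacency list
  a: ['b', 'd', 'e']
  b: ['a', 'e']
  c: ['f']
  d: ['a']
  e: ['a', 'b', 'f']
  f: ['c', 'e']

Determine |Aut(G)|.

Degrees alone do not determine every vertex (e.g. a and e both have degree 3), but their neighbour-degree multisets differ: N(a) has degrees [1, 2, 3] while N(e) has degrees [2, 2, 3]. Repeating this refinement separates all vertices, so the only automorphism is the identity.

1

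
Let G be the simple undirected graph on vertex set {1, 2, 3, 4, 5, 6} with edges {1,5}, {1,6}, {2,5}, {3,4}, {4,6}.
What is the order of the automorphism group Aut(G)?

2

The degree sequence is [2, 1, 1, 2, 2, 2]; the two degree-1 vertices 2 and 3 are the ends of a path, so G = P_6. The only nontrivial automorphism of a path is the end-to-end reflection, so Aut(G) ≅ Z_2.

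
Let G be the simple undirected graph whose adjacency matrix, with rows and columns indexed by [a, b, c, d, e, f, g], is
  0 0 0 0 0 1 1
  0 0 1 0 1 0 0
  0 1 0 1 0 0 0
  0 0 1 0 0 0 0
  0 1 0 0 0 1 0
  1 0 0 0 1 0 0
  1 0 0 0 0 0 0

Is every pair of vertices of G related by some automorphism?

Automorphisms preserve degree, but G has vertices of degree 1 and vertices of degree 2; no automorphism maps one to the other, so G is not vertex-transitive.

No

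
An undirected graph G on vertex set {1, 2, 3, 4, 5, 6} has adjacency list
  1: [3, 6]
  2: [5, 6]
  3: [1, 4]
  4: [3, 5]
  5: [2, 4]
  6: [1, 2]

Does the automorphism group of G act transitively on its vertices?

Yes

G is 2-regular and connected on 6 vertices, i.e. the cycle C_6. The automorphisms of the 6-cycle are exactly the symmetries of a regular 6-gon: the dihedral group D_6, |D_6| = 12. Under this action every vertex can be carried to every other, so G is vertex-transitive.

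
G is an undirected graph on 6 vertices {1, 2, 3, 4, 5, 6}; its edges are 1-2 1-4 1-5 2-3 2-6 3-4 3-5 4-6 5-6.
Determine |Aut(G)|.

72

G is 3-regular and bipartite with parts {1, 3, 6} and {2, 4, 5} (each part is independent and every cross-pair is an edge), so G = K_{3,3}. Aut(K_{3,3}) is the wreath product S_3 ≀ Z_2: permute within each part, then optionally swap the parts; |Aut| = 2·(3!)² = 72.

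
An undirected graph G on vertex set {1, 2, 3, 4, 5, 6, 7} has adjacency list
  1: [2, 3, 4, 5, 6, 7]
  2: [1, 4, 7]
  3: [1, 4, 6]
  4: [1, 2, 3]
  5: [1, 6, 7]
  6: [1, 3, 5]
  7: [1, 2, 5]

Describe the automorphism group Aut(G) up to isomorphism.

D_6

Vertex 1 is the unique vertex of degree 6; the remaining 6 vertices each have degree 3 and induce a cycle, so G is the wheel on 7 vertices with hub 1. With the hub fixed, the remaining symmetry is that of the rim cycle C_6, giving the dihedral group D_6.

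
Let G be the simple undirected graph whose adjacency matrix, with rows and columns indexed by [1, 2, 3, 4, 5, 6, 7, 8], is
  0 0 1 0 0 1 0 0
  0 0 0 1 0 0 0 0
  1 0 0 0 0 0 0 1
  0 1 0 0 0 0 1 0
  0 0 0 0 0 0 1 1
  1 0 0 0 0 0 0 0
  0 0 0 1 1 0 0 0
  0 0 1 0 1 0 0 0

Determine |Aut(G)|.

2

The degree sequence is [2, 1, 2, 2, 2, 1, 2, 2]; the two degree-1 vertices 2 and 6 are the ends of a path, so G = P_8. A path has exactly one nontrivial symmetry — reversal — giving Aut(G) of order 2.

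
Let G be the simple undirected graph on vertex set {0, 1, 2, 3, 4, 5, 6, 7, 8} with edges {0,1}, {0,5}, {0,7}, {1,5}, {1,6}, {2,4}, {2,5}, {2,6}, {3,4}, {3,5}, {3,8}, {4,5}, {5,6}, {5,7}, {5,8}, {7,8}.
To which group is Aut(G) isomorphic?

D_8

Vertex 5 is the unique vertex of degree 8; the remaining 8 vertices each have degree 3 and induce a cycle, so G is the wheel on 9 vertices with hub 5. With the hub fixed, the remaining symmetry is that of the rim cycle C_8, giving the dihedral group D_8.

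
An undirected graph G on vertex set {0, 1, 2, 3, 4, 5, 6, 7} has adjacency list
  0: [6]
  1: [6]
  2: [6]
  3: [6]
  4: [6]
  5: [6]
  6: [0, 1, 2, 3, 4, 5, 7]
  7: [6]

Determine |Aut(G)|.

5040

Vertex 6 has degree 7 and every other vertex has degree 1, so G is the star K_{1,7} with centre 6. Any automorphism fixes the centre and permutes the 7 leaves freely, so Aut(G) ≅ S_7 of order 7! = 5040.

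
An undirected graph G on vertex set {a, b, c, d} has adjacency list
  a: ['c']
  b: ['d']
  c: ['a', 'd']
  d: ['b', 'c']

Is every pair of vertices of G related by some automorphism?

Automorphisms preserve degree, but G has vertices of degree 1 and vertices of degree 2; no automorphism maps one to the other, so G is not vertex-transitive.

No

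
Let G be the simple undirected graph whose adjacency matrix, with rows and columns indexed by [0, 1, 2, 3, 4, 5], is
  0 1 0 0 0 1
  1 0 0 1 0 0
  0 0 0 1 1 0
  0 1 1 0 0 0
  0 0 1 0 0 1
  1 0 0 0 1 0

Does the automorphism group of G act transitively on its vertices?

Yes

Every vertex has degree 2 and the graph is connected, so G is the 6-cycle C_6. C_6 has 6 rotations and 6 reflections, so Aut(C_6) ≅ D_6 of order 12. This group acts transitively on the 6 vertices.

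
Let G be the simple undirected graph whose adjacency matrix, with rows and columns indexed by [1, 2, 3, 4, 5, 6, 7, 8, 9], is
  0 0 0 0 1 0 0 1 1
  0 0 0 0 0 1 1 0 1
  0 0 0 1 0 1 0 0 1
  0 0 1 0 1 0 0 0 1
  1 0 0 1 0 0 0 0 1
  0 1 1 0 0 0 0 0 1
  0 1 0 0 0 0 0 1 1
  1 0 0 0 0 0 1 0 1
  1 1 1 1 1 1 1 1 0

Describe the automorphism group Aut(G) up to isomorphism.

the dihedral group of order 16

Vertex 9 is the unique vertex of degree 8; the remaining 8 vertices each have degree 3 and induce a cycle, so G is the wheel on 9 vertices with hub 9. With the hub fixed, the remaining symmetry is that of the rim cycle C_8, giving the dihedral group D_8.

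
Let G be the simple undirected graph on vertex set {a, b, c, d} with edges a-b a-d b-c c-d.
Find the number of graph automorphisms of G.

G is 2-regular and bipartite on 2^2 = 4 vertices with girth 4; it is the hypercube graph Q_2. Aut(Q_2) consists of the signed permutations of the 2 coordinate axes: 2! permutations times 2^2 sign flips, so |Aut| = 2^2·2! = 8.

8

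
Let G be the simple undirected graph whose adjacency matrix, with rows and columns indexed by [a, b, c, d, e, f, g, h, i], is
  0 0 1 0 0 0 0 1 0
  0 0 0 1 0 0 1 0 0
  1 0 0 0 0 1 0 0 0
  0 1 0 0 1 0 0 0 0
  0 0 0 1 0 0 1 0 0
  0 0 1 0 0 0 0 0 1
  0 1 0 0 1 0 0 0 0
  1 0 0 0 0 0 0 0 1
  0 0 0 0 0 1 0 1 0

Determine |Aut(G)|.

G has two connected components, {a, c, f, h, i} and {b, d, e, g}; each is 2-regular, so G = C_5 ⊔ C_4. The components are non-isomorphic (different sizes), so Aut(G) = Aut(C_5) × Aut(C_4) = D_5 × D_4 of order 10·8 = 80.

80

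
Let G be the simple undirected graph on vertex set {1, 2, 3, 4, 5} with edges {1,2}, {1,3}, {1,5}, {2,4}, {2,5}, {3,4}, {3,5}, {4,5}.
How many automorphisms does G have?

8

Vertex 5 is the unique vertex of degree 4; the remaining 4 vertices each have degree 3 and induce a cycle, so G is the wheel on 5 vertices with hub 5. With the hub fixed, the remaining symmetry is that of the rim cycle C_4, giving the dihedral group D_4.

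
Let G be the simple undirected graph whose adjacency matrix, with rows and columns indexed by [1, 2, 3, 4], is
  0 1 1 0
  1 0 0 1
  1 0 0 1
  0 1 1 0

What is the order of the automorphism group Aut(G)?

8

G is 2-regular and bipartite on 2^2 = 4 vertices with girth 4; it is the hypercube graph Q_2. Aut(Q_2) consists of the signed permutations of the 2 coordinate axes: 2! permutations times 2^2 sign flips, so |Aut| = 2^2·2! = 8.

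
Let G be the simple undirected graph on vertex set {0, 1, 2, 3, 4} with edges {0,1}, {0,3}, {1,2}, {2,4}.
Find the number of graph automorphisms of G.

The degree sequence is [2, 2, 2, 1, 1]; the two degree-1 vertices 3 and 4 are the ends of a path, so G = P_5. A path has exactly one nontrivial symmetry — reversal — giving Aut(G) of order 2.

2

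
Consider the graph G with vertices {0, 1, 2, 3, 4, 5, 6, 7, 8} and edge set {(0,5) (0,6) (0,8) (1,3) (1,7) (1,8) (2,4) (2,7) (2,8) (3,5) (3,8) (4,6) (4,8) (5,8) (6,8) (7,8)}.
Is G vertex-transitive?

No

Vertex 8 is the only vertex of degree 8, so every automorphism fixes it; G is not vertex-transitive.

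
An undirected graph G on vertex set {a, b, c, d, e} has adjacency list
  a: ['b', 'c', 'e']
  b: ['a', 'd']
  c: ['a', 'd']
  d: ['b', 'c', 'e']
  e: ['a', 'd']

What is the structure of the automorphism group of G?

S_3 × S_2

The vertices split by degree into {a, d} (degree 3) and {b, c, e} (degree 2); every edge runs between the two parts, so G is the complete bipartite graph K_{2,3}. The parts have unequal sizes, so no automorphism swaps them; each part is permuted independently, giving S_3 × S_2 of order 3!·2! = 12.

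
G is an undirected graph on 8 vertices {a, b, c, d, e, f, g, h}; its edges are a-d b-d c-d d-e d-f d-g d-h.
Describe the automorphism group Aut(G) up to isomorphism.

Vertex d has degree 7 and every other vertex has degree 1, so G is the star K_{1,7} with centre d. Any automorphism fixes the centre and permutes the 7 leaves freely, so Aut(G) ≅ S_7 of order 7! = 5040.

the symmetric group on 7 letters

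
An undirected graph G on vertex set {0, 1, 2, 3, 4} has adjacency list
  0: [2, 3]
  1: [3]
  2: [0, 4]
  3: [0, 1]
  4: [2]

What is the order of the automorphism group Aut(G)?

The degree sequence is [2, 1, 2, 2, 1]; the two degree-1 vertices 1 and 4 are the ends of a path, so G = P_5. A path has exactly one nontrivial symmetry — reversal — giving Aut(G) of order 2.

2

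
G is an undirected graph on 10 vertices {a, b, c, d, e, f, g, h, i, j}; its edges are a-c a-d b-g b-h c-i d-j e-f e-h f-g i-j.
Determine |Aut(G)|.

G has two connected components, {b, e, f, g, h} and {a, c, d, i, j}; each is 2-regular, so G = C_5 ⊔ C_5. With two isomorphic components, Aut(G) = Aut(C_5) ≀ S_2 = (D_5 × D_5) ⋊ Z_2: permute each cycle by D_5, then optionally swap the two cycles. Order 2·(2·5)² = 200.

200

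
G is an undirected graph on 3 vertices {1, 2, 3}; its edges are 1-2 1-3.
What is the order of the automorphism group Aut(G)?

2

The degree sequence is [2, 1, 1]; the two degree-1 vertices 2 and 3 are the ends of a path, so G = P_3. The only nontrivial automorphism of a path is the end-to-end reflection, so Aut(G) ≅ Z_2.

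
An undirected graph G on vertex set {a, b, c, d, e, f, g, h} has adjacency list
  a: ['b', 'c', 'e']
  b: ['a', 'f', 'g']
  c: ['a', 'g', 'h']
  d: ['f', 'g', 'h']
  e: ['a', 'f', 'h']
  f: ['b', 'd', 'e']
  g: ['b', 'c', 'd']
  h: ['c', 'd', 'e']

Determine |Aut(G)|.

48

G is 3-regular and bipartite on 2^3 = 8 vertices with girth 4; it is the hypercube graph Q_3. The symmetry group of the 3-cube is the hyperoctahedral group B_3 = Z_2 ≀ S_3, of order 2^3·3! = 48.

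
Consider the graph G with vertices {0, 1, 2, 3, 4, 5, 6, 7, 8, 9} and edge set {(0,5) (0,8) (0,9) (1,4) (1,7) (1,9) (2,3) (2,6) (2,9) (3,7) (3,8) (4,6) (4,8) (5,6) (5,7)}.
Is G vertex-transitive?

Yes

G is 3-regular on 10 vertices with no triangles and no 4-cycles (girth 5): this is the Petersen graph. It is a classical fact that the Petersen graph has automorphism group S_5 (order 120), arising from its description as the Kneser graph K(5,2). This group acts transitively on the 10 vertices.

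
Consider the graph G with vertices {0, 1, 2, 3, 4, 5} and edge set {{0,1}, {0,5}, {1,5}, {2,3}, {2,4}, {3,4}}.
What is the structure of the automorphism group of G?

G has two connected components, {2, 3, 4} and {0, 1, 5}; each is 2-regular, so G = C_3 ⊔ C_3. Aut of a disjoint union of two copies of C_3 is the wreath product D_3 ≀ Z_2, of order 2·6² = 72.

(D_3 × D_3) ⋊ Z_2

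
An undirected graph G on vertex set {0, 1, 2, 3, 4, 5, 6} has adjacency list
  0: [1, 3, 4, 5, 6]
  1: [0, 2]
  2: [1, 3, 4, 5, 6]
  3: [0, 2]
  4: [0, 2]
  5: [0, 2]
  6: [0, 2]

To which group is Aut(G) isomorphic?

The vertices split by degree into {0, 2} (degree 5) and {1, 3, 4, 5, 6} (degree 2); every edge runs between the two parts, so G is the complete bipartite graph K_{2,5}. Automorphisms preserve the bipartition setwise (since the parts differ in size) and act as S_2 × S_5 within it; |Aut| = 240.

S_2 × S_5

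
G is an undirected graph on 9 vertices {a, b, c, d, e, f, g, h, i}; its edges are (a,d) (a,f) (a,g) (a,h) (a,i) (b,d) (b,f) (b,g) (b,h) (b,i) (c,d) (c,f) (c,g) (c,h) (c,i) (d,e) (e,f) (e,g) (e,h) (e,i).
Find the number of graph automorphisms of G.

The vertices split by degree into {a, b, c, e} (degree 5) and {d, f, g, h, i} (degree 4); every edge runs between the two parts, so G is the complete bipartite graph K_{4,5}. Automorphisms preserve the bipartition setwise (since the parts differ in size) and act as S_4 × S_5 within it; |Aut| = 2880.

2880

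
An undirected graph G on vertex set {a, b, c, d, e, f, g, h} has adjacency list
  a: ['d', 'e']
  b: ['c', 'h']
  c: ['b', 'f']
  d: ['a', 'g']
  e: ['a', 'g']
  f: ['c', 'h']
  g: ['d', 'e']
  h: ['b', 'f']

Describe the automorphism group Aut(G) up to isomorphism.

(D_4 × D_4) ⋊ Z_2

G has two connected components, {b, c, f, h} and {a, d, e, g}; each is 2-regular, so G = C_4 ⊔ C_4. Aut of a disjoint union of two copies of C_4 is the wreath product D_4 ≀ Z_2, of order 2·8² = 128.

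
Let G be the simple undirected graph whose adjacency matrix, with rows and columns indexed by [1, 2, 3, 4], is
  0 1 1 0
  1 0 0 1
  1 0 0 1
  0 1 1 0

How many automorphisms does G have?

G is 2-regular and bipartite on 2^2 = 4 vertices with girth 4; it is the hypercube graph Q_2. The symmetry group of the 2-cube is the hyperoctahedral group B_2 = Z_2 ≀ S_2, of order 2^2·2! = 8.

8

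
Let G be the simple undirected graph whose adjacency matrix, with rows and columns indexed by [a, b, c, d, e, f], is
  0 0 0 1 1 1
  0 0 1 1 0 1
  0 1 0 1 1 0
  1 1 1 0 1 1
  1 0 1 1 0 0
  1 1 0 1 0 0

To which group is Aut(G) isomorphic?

Vertex d is the unique vertex of degree 5; the remaining 5 vertices each have degree 3 and induce a cycle, so G is the wheel on 6 vertices with hub d. With the hub fixed, the remaining symmetry is that of the rim cycle C_5, giving the dihedral group D_5.

the dihedral group of order 10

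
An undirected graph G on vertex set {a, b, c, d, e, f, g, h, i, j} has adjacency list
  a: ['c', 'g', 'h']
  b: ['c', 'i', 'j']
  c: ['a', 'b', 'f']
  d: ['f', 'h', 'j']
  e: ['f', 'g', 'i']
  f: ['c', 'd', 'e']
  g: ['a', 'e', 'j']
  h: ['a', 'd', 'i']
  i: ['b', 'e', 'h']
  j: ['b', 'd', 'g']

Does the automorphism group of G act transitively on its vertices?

G is 3-regular on 10 vertices with no triangles and no 4-cycles (girth 5): this is the Petersen graph. It is a classical fact that the Petersen graph has automorphism group S_5 (order 120), arising from its description as the Kneser graph K(5,2). This group acts transitively on the 10 vertices.

Yes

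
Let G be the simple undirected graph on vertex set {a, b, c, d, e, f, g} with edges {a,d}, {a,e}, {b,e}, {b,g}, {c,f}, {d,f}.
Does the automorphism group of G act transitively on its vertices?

Automorphisms preserve degree, but G has vertices of degree 1 and vertices of degree 2; no automorphism maps one to the other, so G is not vertex-transitive.

No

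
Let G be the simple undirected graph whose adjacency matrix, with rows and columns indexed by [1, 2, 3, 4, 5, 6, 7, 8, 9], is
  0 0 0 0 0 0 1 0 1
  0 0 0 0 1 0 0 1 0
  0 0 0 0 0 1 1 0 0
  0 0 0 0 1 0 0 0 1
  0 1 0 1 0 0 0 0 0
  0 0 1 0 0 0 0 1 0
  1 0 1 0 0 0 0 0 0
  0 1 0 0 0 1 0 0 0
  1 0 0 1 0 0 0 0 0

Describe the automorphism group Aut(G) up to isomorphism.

D_9

G is 2-regular and connected on 9 vertices, i.e. the cycle C_9. The automorphisms of the 9-cycle are exactly the symmetries of a regular 9-gon: the dihedral group D_9, |D_9| = 18.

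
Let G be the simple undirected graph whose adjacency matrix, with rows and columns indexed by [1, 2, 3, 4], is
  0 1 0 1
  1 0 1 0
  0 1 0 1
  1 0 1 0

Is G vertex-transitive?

Yes

G is 2-regular and bipartite on 2^2 = 4 vertices with girth 4; it is the hypercube graph Q_2. Aut(Q_2) consists of the signed permutations of the 2 coordinate axes: 2! permutations times 2^2 sign flips, so |Aut| = 2^2·2! = 8. Under this action every vertex can be carried to every other, so G is vertex-transitive.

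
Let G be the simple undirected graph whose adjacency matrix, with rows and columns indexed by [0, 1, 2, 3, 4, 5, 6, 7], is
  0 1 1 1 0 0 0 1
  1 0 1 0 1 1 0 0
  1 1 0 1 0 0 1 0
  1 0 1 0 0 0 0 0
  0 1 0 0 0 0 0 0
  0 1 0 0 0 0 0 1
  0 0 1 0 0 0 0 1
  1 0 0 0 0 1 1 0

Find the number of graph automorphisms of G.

1

The degree sequence is [4, 4, 4, 2, 1, 2, 2, 3]. Checking the degree-preserving permutations of the vertex set shows that none except the identity preserves every edge, so Aut(G) is trivial.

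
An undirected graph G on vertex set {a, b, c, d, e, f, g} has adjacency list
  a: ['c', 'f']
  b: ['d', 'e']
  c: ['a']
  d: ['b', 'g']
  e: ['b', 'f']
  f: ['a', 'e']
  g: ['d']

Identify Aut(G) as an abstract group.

The degree sequence is [2, 2, 1, 2, 2, 2, 1]; the two degree-1 vertices c and g are the ends of a path, so G = P_7. The only nontrivial automorphism of a path is the end-to-end reflection, so Aut(G) ≅ Z_2.

Z_2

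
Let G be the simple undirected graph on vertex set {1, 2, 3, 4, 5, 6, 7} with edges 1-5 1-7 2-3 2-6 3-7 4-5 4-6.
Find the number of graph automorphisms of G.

G is 2-regular and connected on 7 vertices, i.e. the cycle C_7. C_7 has 7 rotations and 7 reflections, so Aut(C_7) ≅ D_7 of order 14.

14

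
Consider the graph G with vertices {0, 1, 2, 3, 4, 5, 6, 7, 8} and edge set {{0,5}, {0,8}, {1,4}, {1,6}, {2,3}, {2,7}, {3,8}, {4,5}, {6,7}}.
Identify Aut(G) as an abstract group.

the dihedral group of order 18

G is 2-regular and connected on 9 vertices, i.e. the cycle C_9. The automorphisms of the 9-cycle are exactly the symmetries of a regular 9-gon: the dihedral group D_9, |D_9| = 18.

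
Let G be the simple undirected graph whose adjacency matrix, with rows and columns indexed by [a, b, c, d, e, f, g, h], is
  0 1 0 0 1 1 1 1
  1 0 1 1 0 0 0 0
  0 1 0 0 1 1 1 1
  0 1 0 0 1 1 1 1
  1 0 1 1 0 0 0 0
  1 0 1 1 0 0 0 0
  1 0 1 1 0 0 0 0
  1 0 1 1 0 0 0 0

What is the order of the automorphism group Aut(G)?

The vertices split by degree into {a, c, d} (degree 5) and {b, e, f, g, h} (degree 3); every edge runs between the two parts, so G is the complete bipartite graph K_{3,5}. The parts have unequal sizes, so no automorphism swaps them; each part is permuted independently, giving S_5 × S_3 of order 5!·3! = 720.

720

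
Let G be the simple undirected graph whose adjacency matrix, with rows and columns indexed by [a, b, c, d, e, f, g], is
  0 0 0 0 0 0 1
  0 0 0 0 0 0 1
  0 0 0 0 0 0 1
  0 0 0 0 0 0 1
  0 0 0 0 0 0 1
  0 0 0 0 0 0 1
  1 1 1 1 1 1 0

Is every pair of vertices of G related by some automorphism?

Vertex g is the only vertex of degree 6, so every automorphism fixes it; G is not vertex-transitive.

No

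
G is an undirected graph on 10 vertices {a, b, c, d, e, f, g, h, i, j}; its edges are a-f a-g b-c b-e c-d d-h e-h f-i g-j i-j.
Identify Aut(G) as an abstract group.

D_5 ≀ Z_2

G has two connected components, {b, c, d, e, h} and {a, f, g, i, j}; each is 2-regular, so G = C_5 ⊔ C_5. With two isomorphic components, Aut(G) = Aut(C_5) ≀ S_2 = (D_5 × D_5) ⋊ Z_2: permute each cycle by D_5, then optionally swap the two cycles. Order 2·(2·5)² = 200.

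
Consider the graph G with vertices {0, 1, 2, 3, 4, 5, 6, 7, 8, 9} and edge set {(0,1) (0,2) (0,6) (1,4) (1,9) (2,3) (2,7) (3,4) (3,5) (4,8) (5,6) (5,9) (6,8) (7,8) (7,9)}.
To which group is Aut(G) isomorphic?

S_5

G is 3-regular on 10 vertices with no triangles and no 4-cycles (girth 5): this is the Petersen graph. It is a classical fact that the Petersen graph has automorphism group S_5 (order 120), arising from its description as the Kneser graph K(5,2).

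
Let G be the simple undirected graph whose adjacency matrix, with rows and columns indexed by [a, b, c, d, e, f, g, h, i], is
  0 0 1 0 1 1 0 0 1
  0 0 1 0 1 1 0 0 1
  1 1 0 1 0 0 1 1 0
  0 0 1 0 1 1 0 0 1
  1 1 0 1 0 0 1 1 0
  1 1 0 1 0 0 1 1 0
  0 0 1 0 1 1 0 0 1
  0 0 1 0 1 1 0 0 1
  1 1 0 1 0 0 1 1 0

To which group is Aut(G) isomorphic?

S_5 × S_4

The vertices split by degree into {c, e, f, i} (degree 5) and {a, b, d, g, h} (degree 4); every edge runs between the two parts, so G is the complete bipartite graph K_{4,5}. Automorphisms preserve the bipartition setwise (since the parts differ in size) and act as S_5 × S_4 within it; |Aut| = 2880.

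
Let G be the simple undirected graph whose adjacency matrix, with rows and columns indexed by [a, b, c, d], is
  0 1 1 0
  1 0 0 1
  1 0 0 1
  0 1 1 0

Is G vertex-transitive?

G is 2-regular and bipartite on 2^2 = 4 vertices with girth 4; it is the hypercube graph Q_2. The symmetry group of the 2-cube is the hyperoctahedral group B_2 = Z_2 ≀ S_2, of order 2^2·2! = 8. This group acts transitively on the 4 vertices.

Yes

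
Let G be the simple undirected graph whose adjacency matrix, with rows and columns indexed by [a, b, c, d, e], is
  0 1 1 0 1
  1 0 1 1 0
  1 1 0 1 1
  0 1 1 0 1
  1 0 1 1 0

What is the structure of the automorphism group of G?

Vertex c is the unique vertex of degree 4; the remaining 4 vertices each have degree 3 and induce a cycle, so G is the wheel on 5 vertices with hub c. With the hub fixed, the remaining symmetry is that of the rim cycle C_4, giving the dihedral group D_4.

D_4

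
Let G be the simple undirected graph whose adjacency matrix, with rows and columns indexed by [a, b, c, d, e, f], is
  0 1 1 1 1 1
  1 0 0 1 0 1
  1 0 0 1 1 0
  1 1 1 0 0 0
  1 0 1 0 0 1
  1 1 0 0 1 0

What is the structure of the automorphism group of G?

Vertex a is the unique vertex of degree 5; the remaining 5 vertices each have degree 3 and induce a cycle, so G is the wheel on 6 vertices with hub a. With the hub fixed, the remaining symmetry is that of the rim cycle C_5, giving the dihedral group D_5.

the dihedral group of order 10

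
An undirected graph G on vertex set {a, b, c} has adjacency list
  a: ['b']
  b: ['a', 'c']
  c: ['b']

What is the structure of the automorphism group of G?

Z_2

The degree sequence is [1, 2, 1]; the two degree-1 vertices a and c are the ends of a path, so G = P_3. The only nontrivial automorphism of a path is the end-to-end reflection, so Aut(G) ≅ Z_2.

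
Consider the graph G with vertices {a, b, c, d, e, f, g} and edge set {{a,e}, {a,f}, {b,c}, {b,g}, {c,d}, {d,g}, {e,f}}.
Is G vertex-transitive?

No

G has two connected components, {b, c, d, g} and {a, e, f}; each is 2-regular, so G = C_4 ⊔ C_3. The orbit of a under Aut(G) is {a, e, f}, which does not contain b, so G is not vertex-transitive.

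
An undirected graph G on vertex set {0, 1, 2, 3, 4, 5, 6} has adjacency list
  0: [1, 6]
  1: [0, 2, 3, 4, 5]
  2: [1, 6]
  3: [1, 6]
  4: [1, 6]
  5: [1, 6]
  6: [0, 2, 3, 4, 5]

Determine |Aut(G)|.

240

The vertices split by degree into {1, 6} (degree 5) and {0, 2, 3, 4, 5} (degree 2); every edge runs between the two parts, so G is the complete bipartite graph K_{2,5}. The parts have unequal sizes, so no automorphism swaps them; each part is permuted independently, giving S_5 × S_2 of order 5!·2! = 240.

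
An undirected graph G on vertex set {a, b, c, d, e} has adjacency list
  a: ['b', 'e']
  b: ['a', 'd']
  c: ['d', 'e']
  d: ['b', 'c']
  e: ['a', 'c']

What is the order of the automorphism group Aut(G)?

10

Every vertex has degree 2 and the graph is connected, so G is the 5-cycle C_5. C_5 has 5 rotations and 5 reflections, so Aut(C_5) ≅ D_5 of order 10.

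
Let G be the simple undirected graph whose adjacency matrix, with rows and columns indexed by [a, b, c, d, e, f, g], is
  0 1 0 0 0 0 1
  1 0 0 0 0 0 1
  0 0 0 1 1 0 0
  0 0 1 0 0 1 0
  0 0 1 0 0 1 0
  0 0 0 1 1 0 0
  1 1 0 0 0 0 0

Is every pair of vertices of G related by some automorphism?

No

G has two connected components, {c, d, e, f} and {a, b, g}; each is 2-regular, so G = C_4 ⊔ C_3. The orbit of a under Aut(G) is {a, b, g}, which does not contain c, so G is not vertex-transitive.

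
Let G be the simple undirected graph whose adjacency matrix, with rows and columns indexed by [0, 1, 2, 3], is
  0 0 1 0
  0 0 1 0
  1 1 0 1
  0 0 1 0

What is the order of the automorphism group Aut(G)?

6

Vertex 2 has degree 3 and every other vertex has degree 1, so G is the star K_{1,3} with centre 2. The 3 leaves are pairwise interchangeable while the centre is fixed, giving Aut(G) = S_3.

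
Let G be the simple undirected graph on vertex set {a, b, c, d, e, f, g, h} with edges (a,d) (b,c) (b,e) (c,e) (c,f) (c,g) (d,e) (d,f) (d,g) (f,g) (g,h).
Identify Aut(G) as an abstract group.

The degree sequence is [1, 2, 4, 4, 3, 3, 4, 1]. Checking the degree-preserving permutations of the vertex set shows that none except the identity preserves every edge, so Aut(G) is trivial.

{e}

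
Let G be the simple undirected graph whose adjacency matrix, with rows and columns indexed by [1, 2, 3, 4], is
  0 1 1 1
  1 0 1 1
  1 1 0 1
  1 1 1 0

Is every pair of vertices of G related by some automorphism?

Every vertex has degree 3, so G is the complete graph K_4. Any permutation of the 4 vertices preserves K_4, so Aut(K_4) = S_4 of order 4! = 24. This group acts transitively on the 4 vertices.

Yes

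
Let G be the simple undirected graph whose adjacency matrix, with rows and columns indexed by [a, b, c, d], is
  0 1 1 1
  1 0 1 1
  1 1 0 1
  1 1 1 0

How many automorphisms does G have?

24

All 4 vertices are pairwise adjacent: G = K_4. Every bijection on the vertex set is an automorphism of K_4; hence Aut(K_4) ≅ S_4, order 24.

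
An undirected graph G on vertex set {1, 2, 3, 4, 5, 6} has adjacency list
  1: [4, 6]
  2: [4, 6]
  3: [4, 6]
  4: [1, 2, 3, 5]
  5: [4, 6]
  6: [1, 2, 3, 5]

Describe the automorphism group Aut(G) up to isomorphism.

The vertices split by degree into {4, 6} (degree 4) and {1, 2, 3, 5} (degree 2); every edge runs between the two parts, so G is the complete bipartite graph K_{2,4}. The parts have unequal sizes, so no automorphism swaps them; each part is permuted independently, giving S_2 × S_4 of order 2!·4! = 48.

S_2 × S_4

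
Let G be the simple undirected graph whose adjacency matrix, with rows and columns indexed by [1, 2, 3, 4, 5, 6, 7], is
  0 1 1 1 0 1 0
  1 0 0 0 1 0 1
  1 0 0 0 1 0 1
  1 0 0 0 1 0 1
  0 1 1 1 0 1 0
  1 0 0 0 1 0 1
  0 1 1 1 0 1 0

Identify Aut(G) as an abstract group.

The vertices split by degree into {1, 5, 7} (degree 4) and {2, 3, 4, 6} (degree 3); every edge runs between the two parts, so G is the complete bipartite graph K_{3,4}. The parts have unequal sizes, so no automorphism swaps them; each part is permuted independently, giving S_3 × S_4 of order 3!·4! = 144.

S_3 × S_4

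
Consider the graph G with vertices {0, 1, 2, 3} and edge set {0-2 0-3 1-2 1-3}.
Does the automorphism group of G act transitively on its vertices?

Yes

G is 2-regular and bipartite on 2^2 = 4 vertices with girth 4; it is the hypercube graph Q_2. The symmetry group of the 2-cube is the hyperoctahedral group B_2 = Z_2 ≀ S_2, of order 2^2·2! = 8. This group acts transitively on the 4 vertices.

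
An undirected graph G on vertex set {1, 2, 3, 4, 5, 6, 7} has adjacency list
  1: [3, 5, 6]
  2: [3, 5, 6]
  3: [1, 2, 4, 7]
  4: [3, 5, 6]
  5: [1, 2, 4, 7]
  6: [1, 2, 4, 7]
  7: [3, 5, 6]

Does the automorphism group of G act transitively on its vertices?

No

Automorphisms preserve degree, but G has vertices of degree 3 and vertices of degree 4; no automorphism maps one to the other, so G is not vertex-transitive.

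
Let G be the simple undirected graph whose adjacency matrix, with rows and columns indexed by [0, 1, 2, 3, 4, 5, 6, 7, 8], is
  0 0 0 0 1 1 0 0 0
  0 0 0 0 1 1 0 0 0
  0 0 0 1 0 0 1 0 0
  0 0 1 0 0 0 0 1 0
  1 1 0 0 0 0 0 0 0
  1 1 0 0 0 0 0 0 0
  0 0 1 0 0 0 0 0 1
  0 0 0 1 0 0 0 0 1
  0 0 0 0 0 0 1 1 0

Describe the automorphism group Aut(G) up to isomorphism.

G has two connected components, {2, 3, 6, 7, 8} and {0, 1, 4, 5}; each is 2-regular, so G = C_5 ⊔ C_4. The components are non-isomorphic (different sizes), so Aut(G) = Aut(C_5) × Aut(C_4) = D_5 × D_4 of order 10·8 = 80.

D_5 × D_4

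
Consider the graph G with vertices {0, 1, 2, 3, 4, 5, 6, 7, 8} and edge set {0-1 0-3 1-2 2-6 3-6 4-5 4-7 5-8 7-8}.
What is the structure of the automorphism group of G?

G has two connected components, {0, 1, 2, 3, 6} and {4, 5, 7, 8}; each is 2-regular, so G = C_5 ⊔ C_4. No automorphism exchanges components of different sizes, hence Aut(G) is the direct product D_4 × D_5, order 80.

D_4 × D_5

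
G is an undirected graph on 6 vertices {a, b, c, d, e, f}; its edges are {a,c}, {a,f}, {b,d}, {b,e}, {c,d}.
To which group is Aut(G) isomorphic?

The degree sequence is [2, 2, 2, 2, 1, 1]; the two degree-1 vertices e and f are the ends of a path, so G = P_6. A path has exactly one nontrivial symmetry — reversal — giving Aut(G) of order 2.

Z_2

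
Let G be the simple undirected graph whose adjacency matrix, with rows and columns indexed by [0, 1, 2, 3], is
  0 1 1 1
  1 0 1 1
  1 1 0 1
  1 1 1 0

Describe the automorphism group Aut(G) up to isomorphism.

S_4

All 4 vertices are pairwise adjacent: G = K_4. Any permutation of the 4 vertices preserves K_4, so Aut(K_4) = S_4 of order 4! = 24.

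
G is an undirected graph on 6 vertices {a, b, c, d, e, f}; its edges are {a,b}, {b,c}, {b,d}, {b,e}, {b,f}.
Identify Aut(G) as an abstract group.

S_5

Vertex b has degree 5 and every other vertex has degree 1, so G is the star K_{1,5} with centre b. Any automorphism fixes the centre and permutes the 5 leaves freely, so Aut(G) ≅ S_5 of order 5! = 120.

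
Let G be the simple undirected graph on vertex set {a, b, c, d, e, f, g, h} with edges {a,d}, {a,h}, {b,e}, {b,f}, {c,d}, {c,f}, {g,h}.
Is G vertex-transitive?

No

Automorphisms preserve degree, but G has vertices of degree 1 and vertices of degree 2; no automorphism maps one to the other, so G is not vertex-transitive.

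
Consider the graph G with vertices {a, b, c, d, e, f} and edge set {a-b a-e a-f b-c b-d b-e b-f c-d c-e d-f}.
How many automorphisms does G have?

Vertex b is the unique vertex of degree 5; the remaining 5 vertices each have degree 3 and induce a cycle, so G is the wheel on 6 vertices with hub b. With the hub fixed, the remaining symmetry is that of the rim cycle C_5, giving the dihedral group D_5.

10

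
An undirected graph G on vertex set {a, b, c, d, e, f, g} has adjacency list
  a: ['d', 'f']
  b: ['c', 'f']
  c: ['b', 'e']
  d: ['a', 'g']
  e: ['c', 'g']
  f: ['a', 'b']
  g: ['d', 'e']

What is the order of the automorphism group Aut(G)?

14

G is 2-regular and connected on 7 vertices, i.e. the cycle C_7. C_7 has 7 rotations and 7 reflections, so Aut(C_7) ≅ D_7 of order 14.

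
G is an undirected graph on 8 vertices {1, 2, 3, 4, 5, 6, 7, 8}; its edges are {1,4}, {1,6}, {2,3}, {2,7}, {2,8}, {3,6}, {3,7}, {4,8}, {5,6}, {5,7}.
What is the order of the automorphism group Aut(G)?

The degree sequence is [2, 3, 3, 2, 2, 3, 3, 2]. Checking the degree-preserving permutations of the vertex set shows that none except the identity preserves every edge, so Aut(G) is trivial.

1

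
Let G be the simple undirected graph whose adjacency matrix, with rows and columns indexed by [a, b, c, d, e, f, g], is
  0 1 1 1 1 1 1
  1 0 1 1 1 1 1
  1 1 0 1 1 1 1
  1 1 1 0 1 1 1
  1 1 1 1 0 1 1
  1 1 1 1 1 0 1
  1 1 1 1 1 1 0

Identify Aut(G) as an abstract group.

All 7 vertices are pairwise adjacent: G = K_7. Any permutation of the 7 vertices preserves K_7, so Aut(K_7) = S_7 of order 7! = 5040.

the symmetric group on 7 letters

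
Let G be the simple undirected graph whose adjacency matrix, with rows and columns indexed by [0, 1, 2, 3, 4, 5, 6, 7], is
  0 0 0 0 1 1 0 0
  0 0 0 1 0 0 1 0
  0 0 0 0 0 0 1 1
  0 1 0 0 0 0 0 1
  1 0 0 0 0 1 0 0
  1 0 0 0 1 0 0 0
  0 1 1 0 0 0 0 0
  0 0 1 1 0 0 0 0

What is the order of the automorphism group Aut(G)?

G has two connected components, {1, 2, 3, 6, 7} and {0, 4, 5}; each is 2-regular, so G = C_5 ⊔ C_3. No automorphism exchanges components of different sizes, hence Aut(G) is the direct product D_3 × D_5, order 60.

60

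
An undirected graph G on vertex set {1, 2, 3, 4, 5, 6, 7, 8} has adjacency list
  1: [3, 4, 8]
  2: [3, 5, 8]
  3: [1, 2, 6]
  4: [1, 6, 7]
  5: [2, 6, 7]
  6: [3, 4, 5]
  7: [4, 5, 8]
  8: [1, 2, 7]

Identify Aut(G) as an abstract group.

G is 3-regular and bipartite on 2^3 = 8 vertices with girth 4; it is the hypercube graph Q_3. The symmetry group of the 3-cube is the hyperoctahedral group B_3 = Z_2 ≀ S_3, of order 2^3·3! = 48.

Z_2^3 ⋊ S_3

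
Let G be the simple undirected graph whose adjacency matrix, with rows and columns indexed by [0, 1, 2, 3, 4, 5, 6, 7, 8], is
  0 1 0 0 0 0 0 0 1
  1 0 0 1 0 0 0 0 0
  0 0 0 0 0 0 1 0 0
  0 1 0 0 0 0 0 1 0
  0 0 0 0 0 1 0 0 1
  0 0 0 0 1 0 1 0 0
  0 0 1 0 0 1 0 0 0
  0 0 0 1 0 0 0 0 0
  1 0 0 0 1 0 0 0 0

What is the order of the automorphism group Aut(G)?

2

The degree sequence is [2, 2, 1, 2, 2, 2, 2, 1, 2]; the two degree-1 vertices 2 and 7 are the ends of a path, so G = P_9. The only nontrivial automorphism of a path is the end-to-end reflection, so Aut(G) ≅ Z_2.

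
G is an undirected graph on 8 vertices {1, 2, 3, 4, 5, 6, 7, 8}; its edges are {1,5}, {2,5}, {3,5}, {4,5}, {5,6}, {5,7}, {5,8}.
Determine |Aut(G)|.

Vertex 5 has degree 7 and every other vertex has degree 1, so G is the star K_{1,7} with centre 5. Any automorphism fixes the centre and permutes the 7 leaves freely, so Aut(G) ≅ S_7 of order 7! = 5040.

5040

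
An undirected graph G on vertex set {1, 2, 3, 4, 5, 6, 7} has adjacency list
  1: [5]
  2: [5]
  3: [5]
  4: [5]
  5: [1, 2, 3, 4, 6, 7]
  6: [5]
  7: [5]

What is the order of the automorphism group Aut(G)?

720

Vertex 5 has degree 6 and every other vertex has degree 1, so G is the star K_{1,6} with centre 5. Any automorphism fixes the centre and permutes the 6 leaves freely, so Aut(G) ≅ S_6 of order 6! = 720.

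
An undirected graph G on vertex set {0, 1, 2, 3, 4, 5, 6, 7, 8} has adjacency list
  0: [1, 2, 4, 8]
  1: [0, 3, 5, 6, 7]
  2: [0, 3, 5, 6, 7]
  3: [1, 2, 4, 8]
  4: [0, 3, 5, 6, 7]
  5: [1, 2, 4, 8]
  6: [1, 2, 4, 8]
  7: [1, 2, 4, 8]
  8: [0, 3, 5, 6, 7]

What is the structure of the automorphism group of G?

The vertices split by degree into {1, 2, 4, 8} (degree 5) and {0, 3, 5, 6, 7} (degree 4); every edge runs between the two parts, so G is the complete bipartite graph K_{4,5}. The parts have unequal sizes, so no automorphism swaps them; each part is permuted independently, giving S_5 × S_4 of order 5!·4! = 2880.

S_5 × S_4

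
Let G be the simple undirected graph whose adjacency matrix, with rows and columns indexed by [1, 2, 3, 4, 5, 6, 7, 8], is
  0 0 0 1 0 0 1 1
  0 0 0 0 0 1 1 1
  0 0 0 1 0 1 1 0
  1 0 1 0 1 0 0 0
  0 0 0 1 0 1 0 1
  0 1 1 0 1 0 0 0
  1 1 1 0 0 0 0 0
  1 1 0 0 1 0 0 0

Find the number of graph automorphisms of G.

G is 3-regular and bipartite on 2^3 = 8 vertices with girth 4; it is the hypercube graph Q_3. The symmetry group of the 3-cube is the hyperoctahedral group B_3 = Z_2 ≀ S_3, of order 2^3·3! = 48.

48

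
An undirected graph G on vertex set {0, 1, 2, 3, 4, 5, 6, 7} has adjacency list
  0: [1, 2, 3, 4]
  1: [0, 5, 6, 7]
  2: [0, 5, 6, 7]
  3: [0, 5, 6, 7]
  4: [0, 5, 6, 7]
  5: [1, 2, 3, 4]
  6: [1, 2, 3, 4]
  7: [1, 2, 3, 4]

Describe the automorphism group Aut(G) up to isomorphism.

G is 4-regular and bipartite with parts {1, 2, 3, 4} and {0, 5, 6, 7} (each part is independent and every cross-pair is an edge), so G = K_{4,4}. Each part can be permuted independently (S_4 × S_4) and the two equal-size parts can also be swapped, giving (S_4 × S_4) ⋊ Z_2 of order 2·(4!)² = 1152.

S_4 ≀ Z_2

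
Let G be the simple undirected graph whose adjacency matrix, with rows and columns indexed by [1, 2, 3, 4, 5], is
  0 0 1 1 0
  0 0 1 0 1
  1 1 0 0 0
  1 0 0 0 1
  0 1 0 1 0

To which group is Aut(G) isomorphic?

D_5

G is 2-regular and connected on 5 vertices, i.e. the cycle C_5. The automorphisms of the 5-cycle are exactly the symmetries of a regular 5-gon: the dihedral group D_5, |D_5| = 10.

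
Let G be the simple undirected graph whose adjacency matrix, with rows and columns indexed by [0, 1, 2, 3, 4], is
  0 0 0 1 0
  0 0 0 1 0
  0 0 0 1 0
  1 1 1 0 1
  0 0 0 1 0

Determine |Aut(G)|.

24

Vertex 3 has degree 4 and every other vertex has degree 1, so G is the star K_{1,4} with centre 3. Any automorphism fixes the centre and permutes the 4 leaves freely, so Aut(G) ≅ S_4 of order 4! = 24.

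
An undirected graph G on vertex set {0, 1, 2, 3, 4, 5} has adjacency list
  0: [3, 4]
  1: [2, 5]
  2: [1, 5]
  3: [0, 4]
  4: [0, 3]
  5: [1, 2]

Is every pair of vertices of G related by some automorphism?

Yes

G has two connected components, {1, 2, 5} and {0, 3, 4}; each is 2-regular, so G = C_3 ⊔ C_3. Aut of a disjoint union of two copies of C_3 is the wreath product D_3 ≀ Z_2, of order 2·6² = 72. Under this action every vertex can be carried to every other, so G is vertex-transitive.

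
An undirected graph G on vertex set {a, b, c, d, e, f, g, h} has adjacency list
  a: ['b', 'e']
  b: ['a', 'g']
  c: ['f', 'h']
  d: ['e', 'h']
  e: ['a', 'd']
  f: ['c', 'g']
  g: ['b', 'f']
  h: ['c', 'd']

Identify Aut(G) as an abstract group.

Every vertex has degree 2 and the graph is connected, so G is the 8-cycle C_8. C_8 has 8 rotations and 8 reflections, so Aut(C_8) ≅ D_8 of order 16.

D_8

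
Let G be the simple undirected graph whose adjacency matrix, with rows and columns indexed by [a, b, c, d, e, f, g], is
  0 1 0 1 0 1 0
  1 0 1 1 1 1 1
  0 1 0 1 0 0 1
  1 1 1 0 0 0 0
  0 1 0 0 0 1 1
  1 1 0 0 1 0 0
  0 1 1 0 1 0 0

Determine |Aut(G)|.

Vertex b is the unique vertex of degree 6; the remaining 6 vertices each have degree 3 and induce a cycle, so G is the wheel on 7 vertices with hub b. With the hub fixed, the remaining symmetry is that of the rim cycle C_6, giving the dihedral group D_6.

12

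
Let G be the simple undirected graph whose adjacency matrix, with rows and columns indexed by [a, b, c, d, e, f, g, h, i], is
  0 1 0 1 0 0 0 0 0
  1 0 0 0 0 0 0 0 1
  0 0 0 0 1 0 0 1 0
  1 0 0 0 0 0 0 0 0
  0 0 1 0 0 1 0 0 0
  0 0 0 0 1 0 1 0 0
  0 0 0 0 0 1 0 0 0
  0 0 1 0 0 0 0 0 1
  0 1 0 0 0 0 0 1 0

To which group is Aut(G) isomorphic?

C_2

The degree sequence is [2, 2, 2, 1, 2, 2, 1, 2, 2]; the two degree-1 vertices d and g are the ends of a path, so G = P_9. The only nontrivial automorphism of a path is the end-to-end reflection, so Aut(G) ≅ Z_2.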